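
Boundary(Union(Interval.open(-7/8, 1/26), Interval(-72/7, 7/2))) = {-72/7, 7/2}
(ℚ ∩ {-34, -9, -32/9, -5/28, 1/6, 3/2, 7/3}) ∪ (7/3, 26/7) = {-34, -9, -32/9, -5/28, 1/6, 3/2} ∪ [7/3, 26/7)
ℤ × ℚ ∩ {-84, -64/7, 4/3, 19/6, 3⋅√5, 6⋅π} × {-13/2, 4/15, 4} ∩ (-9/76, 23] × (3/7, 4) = ∅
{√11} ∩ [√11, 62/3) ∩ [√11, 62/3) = {√11}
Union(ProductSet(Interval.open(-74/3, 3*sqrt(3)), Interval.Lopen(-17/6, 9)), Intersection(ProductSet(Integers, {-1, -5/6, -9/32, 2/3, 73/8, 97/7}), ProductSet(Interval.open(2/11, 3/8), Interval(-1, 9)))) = ProductSet(Interval.open(-74/3, 3*sqrt(3)), Interval.Lopen(-17/6, 9))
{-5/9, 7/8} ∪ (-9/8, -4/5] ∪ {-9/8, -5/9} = [-9/8, -4/5] ∪ {-5/9, 7/8}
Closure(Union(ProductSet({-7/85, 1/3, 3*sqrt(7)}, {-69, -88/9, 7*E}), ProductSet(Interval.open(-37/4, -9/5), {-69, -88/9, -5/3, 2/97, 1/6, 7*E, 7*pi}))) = Union(ProductSet({-7/85, 1/3, 3*sqrt(7)}, {-69, -88/9, 7*E}), ProductSet(Interval(-37/4, -9/5), {-69, -88/9, -5/3, 2/97, 1/6, 7*E, 7*pi}))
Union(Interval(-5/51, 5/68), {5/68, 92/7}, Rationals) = Union(Interval(-5/51, 5/68), Rationals)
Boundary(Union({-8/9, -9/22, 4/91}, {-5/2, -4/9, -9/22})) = {-5/2, -8/9, -4/9, -9/22, 4/91}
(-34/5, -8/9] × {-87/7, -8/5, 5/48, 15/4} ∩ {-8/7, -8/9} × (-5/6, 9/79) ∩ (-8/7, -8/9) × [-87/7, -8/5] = ∅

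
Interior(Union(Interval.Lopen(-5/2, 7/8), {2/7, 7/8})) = Interval.open(-5/2, 7/8)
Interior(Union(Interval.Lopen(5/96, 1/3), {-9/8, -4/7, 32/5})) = Interval.open(5/96, 1/3)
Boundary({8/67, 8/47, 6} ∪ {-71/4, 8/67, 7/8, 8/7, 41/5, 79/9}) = {-71/4, 8/67, 8/47, 7/8, 8/7, 6, 41/5, 79/9}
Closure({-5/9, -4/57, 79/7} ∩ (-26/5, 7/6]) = {-5/9, -4/57}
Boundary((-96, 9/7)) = {-96, 9/7}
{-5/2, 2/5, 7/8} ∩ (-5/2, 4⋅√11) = {2/5, 7/8}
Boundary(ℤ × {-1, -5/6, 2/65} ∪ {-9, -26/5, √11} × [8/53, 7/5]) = (ℤ × {-1, -5/6, 2/65}) ∪ ({-9, -26/5, √11} × [8/53, 7/5])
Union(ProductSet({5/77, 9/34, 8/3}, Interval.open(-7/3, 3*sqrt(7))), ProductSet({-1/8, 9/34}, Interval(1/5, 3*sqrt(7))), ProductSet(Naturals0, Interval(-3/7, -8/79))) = Union(ProductSet({-1/8, 9/34}, Interval(1/5, 3*sqrt(7))), ProductSet({5/77, 9/34, 8/3}, Interval.open(-7/3, 3*sqrt(7))), ProductSet(Naturals0, Interval(-3/7, -8/79)))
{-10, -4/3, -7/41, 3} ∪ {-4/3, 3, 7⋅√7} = {-10, -4/3, -7/41, 3, 7⋅√7}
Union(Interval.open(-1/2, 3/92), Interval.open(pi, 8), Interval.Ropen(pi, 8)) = Union(Interval.open(-1/2, 3/92), Interval.Ropen(pi, 8))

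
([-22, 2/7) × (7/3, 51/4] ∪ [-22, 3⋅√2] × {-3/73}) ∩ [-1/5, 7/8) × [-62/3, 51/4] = ([-1/5, 7/8) × {-3/73}) ∪ ([-1/5, 2/7) × (7/3, 51/4])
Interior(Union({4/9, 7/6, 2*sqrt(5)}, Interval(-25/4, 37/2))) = Interval.open(-25/4, 37/2)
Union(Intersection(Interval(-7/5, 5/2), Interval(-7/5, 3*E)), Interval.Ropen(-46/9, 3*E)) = Interval.Ropen(-46/9, 3*E)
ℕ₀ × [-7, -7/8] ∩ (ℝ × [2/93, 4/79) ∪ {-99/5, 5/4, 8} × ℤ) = {8} × {-7, -6, …, -1}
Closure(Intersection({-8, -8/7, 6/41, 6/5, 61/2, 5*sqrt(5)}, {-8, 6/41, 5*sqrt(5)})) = {-8, 6/41, 5*sqrt(5)}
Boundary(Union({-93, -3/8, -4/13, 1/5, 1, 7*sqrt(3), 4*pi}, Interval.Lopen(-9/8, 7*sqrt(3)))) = {-93, -9/8, 7*sqrt(3), 4*pi}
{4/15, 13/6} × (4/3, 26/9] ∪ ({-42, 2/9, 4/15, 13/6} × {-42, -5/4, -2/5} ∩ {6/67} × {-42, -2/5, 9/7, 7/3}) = {4/15, 13/6} × (4/3, 26/9]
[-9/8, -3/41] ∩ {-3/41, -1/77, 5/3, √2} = {-3/41}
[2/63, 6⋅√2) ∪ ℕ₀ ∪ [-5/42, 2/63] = [-5/42, 6⋅√2) ∪ ℕ₀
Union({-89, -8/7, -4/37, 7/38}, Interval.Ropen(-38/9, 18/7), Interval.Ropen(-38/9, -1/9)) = Union({-89}, Interval.Ropen(-38/9, 18/7))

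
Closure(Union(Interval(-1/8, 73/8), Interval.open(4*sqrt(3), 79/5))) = Interval(-1/8, 79/5)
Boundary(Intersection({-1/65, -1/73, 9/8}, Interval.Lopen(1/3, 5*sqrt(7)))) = {9/8}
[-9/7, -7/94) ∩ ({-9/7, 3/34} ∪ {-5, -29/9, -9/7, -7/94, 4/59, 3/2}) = {-9/7}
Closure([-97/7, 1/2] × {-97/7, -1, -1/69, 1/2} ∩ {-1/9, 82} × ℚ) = {-1/9} × {-97/7, -1, -1/69, 1/2}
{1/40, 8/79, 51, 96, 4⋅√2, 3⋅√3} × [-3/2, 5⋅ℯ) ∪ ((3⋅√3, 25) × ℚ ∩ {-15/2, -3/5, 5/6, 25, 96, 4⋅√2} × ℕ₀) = ({4⋅√2} × ℕ₀) ∪ ({1/40, 8/79, 51, 96, 4⋅√2, 3⋅√3} × [-3/2, 5⋅ℯ))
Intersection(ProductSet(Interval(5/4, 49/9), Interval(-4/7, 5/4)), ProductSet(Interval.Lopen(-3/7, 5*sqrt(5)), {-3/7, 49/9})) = ProductSet(Interval(5/4, 49/9), {-3/7})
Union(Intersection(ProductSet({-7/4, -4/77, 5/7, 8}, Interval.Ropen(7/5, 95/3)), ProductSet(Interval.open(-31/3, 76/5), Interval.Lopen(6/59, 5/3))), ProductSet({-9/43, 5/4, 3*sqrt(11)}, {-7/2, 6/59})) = Union(ProductSet({-9/43, 5/4, 3*sqrt(11)}, {-7/2, 6/59}), ProductSet({-7/4, -4/77, 5/7, 8}, Interval(7/5, 5/3)))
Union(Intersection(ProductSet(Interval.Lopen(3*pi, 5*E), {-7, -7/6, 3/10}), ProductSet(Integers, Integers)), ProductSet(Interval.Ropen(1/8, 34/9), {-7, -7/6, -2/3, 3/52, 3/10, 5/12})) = Union(ProductSet(Interval.Ropen(1/8, 34/9), {-7, -7/6, -2/3, 3/52, 3/10, 5/12}), ProductSet(Range(10, 14, 1), {-7}))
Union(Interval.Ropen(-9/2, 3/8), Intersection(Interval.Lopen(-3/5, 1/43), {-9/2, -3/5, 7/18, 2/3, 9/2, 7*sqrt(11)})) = Interval.Ropen(-9/2, 3/8)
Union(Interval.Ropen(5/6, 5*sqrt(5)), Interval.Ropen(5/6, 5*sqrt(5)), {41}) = Union({41}, Interval.Ropen(5/6, 5*sqrt(5)))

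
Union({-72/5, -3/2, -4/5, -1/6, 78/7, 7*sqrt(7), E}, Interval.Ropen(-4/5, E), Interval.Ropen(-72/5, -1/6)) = Union({78/7, 7*sqrt(7)}, Interval(-72/5, E))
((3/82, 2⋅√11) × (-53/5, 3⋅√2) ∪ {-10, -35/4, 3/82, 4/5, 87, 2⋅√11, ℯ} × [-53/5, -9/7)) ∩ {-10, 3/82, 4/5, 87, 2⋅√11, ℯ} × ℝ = ({4/5, ℯ} × (-53/5, 3⋅√2)) ∪ ({-10, 3/82, 4/5, 87, 2⋅√11, ℯ} × [-53/5, -9/7))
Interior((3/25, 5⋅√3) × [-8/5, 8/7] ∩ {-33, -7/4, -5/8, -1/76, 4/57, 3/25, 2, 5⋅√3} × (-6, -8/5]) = ∅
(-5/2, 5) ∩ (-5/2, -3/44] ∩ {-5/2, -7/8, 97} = {-7/8}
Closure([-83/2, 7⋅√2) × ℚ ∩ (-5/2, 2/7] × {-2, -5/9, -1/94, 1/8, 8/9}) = [-5/2, 2/7] × {-2, -5/9, -1/94, 1/8, 8/9}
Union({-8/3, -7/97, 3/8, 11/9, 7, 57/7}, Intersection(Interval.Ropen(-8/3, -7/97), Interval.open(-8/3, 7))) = Union({3/8, 11/9, 7, 57/7}, Interval(-8/3, -7/97))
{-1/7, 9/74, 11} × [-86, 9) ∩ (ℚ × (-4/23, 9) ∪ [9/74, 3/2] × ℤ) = ({9/74} × {-86, -85, …, 8}) ∪ ({-1/7, 9/74, 11} × (-4/23, 9))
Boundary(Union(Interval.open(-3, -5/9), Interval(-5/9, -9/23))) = {-3, -9/23}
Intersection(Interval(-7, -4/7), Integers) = Range(-7, 0, 1)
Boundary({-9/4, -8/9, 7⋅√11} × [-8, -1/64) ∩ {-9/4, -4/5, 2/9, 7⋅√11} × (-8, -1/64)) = {-9/4, 7⋅√11} × [-8, -1/64]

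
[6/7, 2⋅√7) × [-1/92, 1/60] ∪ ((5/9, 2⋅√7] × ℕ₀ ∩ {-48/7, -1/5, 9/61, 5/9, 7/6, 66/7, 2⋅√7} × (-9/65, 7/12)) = ({7/6, 2⋅√7} × {0}) ∪ ([6/7, 2⋅√7) × [-1/92, 1/60])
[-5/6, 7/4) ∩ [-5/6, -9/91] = [-5/6, -9/91]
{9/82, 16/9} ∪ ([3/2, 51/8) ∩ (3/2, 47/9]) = {9/82} ∪ (3/2, 47/9]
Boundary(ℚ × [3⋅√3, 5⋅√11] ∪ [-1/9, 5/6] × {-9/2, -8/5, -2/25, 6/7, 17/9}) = ([-1/9, 5/6] × {-9/2, -8/5, -2/25, 6/7, 17/9}) ∪ (ℝ × [3⋅√3, 5⋅√11])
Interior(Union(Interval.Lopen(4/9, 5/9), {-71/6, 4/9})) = Interval.open(4/9, 5/9)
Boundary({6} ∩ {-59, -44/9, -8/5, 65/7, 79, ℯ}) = ∅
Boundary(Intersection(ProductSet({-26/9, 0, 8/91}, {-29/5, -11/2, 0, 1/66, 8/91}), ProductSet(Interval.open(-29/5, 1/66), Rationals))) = ProductSet({-26/9, 0}, {-29/5, -11/2, 0, 1/66, 8/91})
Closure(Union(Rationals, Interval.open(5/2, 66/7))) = Union(Interval(-oo, oo), Rationals)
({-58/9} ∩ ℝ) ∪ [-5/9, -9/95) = {-58/9} ∪ [-5/9, -9/95)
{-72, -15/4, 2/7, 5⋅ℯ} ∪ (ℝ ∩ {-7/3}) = {-72, -15/4, -7/3, 2/7, 5⋅ℯ}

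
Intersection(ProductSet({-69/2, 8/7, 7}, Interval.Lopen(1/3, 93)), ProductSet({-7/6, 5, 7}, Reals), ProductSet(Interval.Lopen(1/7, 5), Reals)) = EmptySet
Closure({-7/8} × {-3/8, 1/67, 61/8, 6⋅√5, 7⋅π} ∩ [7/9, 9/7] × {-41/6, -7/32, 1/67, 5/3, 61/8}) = ∅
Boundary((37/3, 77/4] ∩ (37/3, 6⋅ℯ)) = {37/3, 6⋅ℯ}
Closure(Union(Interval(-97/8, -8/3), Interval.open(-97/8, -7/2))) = Interval(-97/8, -8/3)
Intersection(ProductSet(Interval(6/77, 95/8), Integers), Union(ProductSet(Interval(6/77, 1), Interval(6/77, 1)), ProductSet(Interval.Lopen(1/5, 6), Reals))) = Union(ProductSet(Interval(6/77, 1), Range(1, 2, 1)), ProductSet(Interval.Lopen(1/5, 6), Integers))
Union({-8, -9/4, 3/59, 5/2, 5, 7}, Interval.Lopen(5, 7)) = Union({-8, -9/4, 3/59, 5/2}, Interval(5, 7))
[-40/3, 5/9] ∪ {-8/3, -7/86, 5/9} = [-40/3, 5/9]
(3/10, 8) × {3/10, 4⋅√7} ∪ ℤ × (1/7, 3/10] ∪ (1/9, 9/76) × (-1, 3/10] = (ℤ × (1/7, 3/10]) ∪ ((1/9, 9/76) × (-1, 3/10]) ∪ ((3/10, 8) × {3/10, 4⋅√7})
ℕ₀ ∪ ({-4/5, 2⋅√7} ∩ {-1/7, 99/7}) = ℕ₀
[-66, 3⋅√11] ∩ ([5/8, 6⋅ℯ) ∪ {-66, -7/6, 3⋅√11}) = {-66, -7/6} ∪ [5/8, 3⋅√11]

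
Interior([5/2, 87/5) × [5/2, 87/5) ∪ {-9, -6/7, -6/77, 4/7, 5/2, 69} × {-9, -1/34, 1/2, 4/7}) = (5/2, 87/5) × (5/2, 87/5)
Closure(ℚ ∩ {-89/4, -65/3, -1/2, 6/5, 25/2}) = {-89/4, -65/3, -1/2, 6/5, 25/2}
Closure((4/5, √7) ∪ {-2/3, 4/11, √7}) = {-2/3, 4/11} ∪ [4/5, √7]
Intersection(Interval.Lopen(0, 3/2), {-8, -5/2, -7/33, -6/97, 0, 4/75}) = {4/75}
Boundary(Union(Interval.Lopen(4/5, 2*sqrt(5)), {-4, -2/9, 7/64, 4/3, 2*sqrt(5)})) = {-4, -2/9, 7/64, 4/5, 2*sqrt(5)}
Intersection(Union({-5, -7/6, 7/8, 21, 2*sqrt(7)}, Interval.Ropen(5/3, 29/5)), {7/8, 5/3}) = {7/8, 5/3}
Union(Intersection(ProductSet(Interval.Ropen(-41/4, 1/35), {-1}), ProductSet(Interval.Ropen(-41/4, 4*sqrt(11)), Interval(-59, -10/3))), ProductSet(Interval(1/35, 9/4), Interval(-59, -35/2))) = ProductSet(Interval(1/35, 9/4), Interval(-59, -35/2))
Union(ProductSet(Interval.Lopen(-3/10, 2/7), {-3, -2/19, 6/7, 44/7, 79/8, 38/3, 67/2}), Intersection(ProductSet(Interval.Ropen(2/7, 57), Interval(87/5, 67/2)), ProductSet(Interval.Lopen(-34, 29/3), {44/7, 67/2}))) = Union(ProductSet(Interval.Lopen(-3/10, 2/7), {-3, -2/19, 6/7, 44/7, 79/8, 38/3, 67/2}), ProductSet(Interval(2/7, 29/3), {67/2}))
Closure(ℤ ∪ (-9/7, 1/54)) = ℤ ∪ [-9/7, 1/54]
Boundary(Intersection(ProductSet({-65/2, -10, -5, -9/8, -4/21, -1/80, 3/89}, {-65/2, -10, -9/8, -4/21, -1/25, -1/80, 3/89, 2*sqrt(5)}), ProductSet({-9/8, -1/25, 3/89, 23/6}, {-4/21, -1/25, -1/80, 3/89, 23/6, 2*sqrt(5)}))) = ProductSet({-9/8, 3/89}, {-4/21, -1/25, -1/80, 3/89, 2*sqrt(5)})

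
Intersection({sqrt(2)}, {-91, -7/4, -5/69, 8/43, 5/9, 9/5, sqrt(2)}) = {sqrt(2)}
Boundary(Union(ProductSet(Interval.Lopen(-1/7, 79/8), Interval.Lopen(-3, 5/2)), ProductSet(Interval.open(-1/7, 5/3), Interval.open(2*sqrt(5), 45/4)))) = Union(ProductSet({-1/7, 5/3}, Interval(2*sqrt(5), 45/4)), ProductSet({-1/7, 79/8}, Interval(-3, 5/2)), ProductSet(Interval(-1/7, 5/3), {45/4, 2*sqrt(5)}), ProductSet(Interval(-1/7, 79/8), {-3, 5/2}))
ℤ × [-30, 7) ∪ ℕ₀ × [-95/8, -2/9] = ℤ × [-30, 7)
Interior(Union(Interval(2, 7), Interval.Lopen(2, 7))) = Interval.open(2, 7)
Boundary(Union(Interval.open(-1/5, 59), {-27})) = {-27, -1/5, 59}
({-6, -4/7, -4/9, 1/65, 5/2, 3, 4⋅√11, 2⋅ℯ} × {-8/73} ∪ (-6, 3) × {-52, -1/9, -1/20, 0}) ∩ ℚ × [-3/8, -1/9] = (ℚ ∩ (-6, 3)) × {-1/9}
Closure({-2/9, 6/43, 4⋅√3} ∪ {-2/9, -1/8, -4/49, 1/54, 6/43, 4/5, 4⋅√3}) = {-2/9, -1/8, -4/49, 1/54, 6/43, 4/5, 4⋅√3}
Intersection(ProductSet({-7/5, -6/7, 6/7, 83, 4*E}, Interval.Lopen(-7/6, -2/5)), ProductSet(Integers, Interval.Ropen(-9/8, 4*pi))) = ProductSet({83}, Interval(-9/8, -2/5))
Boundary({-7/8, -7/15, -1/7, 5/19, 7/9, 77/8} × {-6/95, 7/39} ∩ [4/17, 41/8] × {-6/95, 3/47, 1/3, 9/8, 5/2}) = {5/19, 7/9} × {-6/95}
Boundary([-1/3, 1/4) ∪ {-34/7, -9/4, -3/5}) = {-34/7, -9/4, -3/5, -1/3, 1/4}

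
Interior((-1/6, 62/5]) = (-1/6, 62/5)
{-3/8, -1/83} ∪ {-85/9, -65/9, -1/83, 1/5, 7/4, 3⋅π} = {-85/9, -65/9, -3/8, -1/83, 1/5, 7/4, 3⋅π}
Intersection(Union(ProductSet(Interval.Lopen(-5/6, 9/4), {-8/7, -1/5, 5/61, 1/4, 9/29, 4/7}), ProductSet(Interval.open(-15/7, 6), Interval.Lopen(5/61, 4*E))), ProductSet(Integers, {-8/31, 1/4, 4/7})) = ProductSet(Range(-2, 6, 1), {1/4, 4/7})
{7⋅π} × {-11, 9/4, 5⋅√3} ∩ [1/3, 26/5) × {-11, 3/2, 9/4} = ∅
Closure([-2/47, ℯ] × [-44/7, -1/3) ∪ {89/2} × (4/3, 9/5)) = ({89/2} × [4/3, 9/5]) ∪ ([-2/47, ℯ] × [-44/7, -1/3])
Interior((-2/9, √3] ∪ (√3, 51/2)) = (-2/9, 51/2)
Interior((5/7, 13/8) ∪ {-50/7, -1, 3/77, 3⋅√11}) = (5/7, 13/8)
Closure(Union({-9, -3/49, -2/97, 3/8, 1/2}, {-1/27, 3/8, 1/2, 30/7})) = {-9, -3/49, -1/27, -2/97, 3/8, 1/2, 30/7}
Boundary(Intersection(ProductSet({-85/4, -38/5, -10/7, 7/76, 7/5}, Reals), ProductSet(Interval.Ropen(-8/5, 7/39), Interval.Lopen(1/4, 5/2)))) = ProductSet({-10/7, 7/76}, Interval(1/4, 5/2))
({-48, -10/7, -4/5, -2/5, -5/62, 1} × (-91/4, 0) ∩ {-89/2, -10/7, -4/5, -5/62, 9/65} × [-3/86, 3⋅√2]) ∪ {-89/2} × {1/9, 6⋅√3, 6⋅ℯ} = ({-10/7, -4/5, -5/62} × [-3/86, 0)) ∪ ({-89/2} × {1/9, 6⋅√3, 6⋅ℯ})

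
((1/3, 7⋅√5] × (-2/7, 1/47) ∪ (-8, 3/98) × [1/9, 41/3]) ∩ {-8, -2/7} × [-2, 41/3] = {-2/7} × [1/9, 41/3]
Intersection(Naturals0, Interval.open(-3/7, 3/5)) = Range(0, 1, 1)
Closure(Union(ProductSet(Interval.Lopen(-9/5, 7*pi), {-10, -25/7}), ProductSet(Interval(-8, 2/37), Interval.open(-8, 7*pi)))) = Union(ProductSet(Interval(-8, 2/37), Interval(-8, 7*pi)), ProductSet(Interval(-9/5, 7*pi), {-10}), ProductSet(Interval.Lopen(-9/5, 7*pi), {-10, -25/7}))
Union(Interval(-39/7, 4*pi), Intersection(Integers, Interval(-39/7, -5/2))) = Union(Interval(-39/7, 4*pi), Range(-5, -2, 1))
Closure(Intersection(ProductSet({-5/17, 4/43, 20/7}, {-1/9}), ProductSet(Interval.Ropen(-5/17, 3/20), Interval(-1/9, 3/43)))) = ProductSet({-5/17, 4/43}, {-1/9})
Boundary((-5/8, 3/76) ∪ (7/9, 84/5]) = {-5/8, 3/76, 7/9, 84/5}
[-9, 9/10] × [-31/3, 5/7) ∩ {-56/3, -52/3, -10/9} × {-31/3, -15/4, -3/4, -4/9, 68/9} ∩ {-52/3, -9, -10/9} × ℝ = {-10/9} × {-31/3, -15/4, -3/4, -4/9}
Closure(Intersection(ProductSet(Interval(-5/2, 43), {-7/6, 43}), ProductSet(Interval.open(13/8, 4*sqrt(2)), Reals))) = ProductSet(Interval(13/8, 4*sqrt(2)), {-7/6, 43})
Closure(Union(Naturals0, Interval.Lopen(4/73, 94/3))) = Union(Complement(Naturals0, Interval.open(4/73, 94/3)), Interval(4/73, 94/3), Naturals0)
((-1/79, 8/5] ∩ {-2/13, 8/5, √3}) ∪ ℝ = ℝ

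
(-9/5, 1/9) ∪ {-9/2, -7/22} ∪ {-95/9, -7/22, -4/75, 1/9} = {-95/9, -9/2} ∪ (-9/5, 1/9]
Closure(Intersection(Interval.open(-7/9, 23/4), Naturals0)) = Range(0, 6, 1)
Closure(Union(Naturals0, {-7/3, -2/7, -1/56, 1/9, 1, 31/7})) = Union({-7/3, -2/7, -1/56, 1/9, 31/7}, Naturals0)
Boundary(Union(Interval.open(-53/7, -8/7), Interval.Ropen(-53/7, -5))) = {-53/7, -8/7}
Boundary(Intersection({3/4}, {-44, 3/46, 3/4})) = {3/4}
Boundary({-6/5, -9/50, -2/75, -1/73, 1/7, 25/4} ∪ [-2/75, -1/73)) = {-6/5, -9/50, -2/75, -1/73, 1/7, 25/4}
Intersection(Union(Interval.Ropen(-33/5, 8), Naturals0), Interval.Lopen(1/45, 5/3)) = Union(Interval.Lopen(1/45, 5/3), Range(1, 2, 1))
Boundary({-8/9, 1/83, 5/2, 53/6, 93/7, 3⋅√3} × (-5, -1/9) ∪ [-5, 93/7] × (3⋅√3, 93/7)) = ({-5, 93/7} × [3⋅√3, 93/7]) ∪ ([-5, 93/7] × {93/7, 3⋅√3}) ∪ ({-8/9, 1/83, 5/2, 53/6, 93/7, 3⋅√3} × [-5, -1/9])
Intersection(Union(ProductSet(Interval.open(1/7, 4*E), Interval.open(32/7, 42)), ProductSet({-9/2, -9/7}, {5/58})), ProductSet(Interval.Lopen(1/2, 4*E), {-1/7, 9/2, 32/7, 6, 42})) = ProductSet(Interval.open(1/2, 4*E), {6})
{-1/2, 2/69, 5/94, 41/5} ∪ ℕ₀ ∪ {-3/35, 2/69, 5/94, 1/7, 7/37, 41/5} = {-1/2, -3/35, 2/69, 5/94, 1/7, 7/37, 41/5} ∪ ℕ₀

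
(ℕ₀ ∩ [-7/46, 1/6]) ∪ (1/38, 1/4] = {0} ∪ (1/38, 1/4]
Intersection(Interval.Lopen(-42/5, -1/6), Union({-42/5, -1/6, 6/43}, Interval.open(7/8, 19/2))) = {-1/6}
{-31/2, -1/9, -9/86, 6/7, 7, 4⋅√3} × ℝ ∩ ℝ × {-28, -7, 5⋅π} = {-31/2, -1/9, -9/86, 6/7, 7, 4⋅√3} × {-28, -7, 5⋅π}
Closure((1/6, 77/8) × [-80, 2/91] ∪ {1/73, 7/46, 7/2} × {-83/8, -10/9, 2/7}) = ({1/73, 7/46, 7/2} × {-83/8, -10/9, 2/7}) ∪ ([1/6, 77/8] × [-80, 2/91])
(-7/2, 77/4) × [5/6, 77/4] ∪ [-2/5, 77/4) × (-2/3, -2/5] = ((-7/2, 77/4) × [5/6, 77/4]) ∪ ([-2/5, 77/4) × (-2/3, -2/5])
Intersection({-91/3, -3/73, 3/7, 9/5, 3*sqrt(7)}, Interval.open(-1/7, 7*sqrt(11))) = {-3/73, 3/7, 9/5, 3*sqrt(7)}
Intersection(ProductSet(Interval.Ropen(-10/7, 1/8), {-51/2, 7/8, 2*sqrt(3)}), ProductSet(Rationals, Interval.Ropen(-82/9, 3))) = ProductSet(Intersection(Interval.Ropen(-10/7, 1/8), Rationals), {7/8})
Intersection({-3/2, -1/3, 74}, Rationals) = {-3/2, -1/3, 74}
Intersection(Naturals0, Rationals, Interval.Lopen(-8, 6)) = Range(0, 7, 1)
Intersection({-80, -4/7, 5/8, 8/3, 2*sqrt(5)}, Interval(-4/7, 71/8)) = {-4/7, 5/8, 8/3, 2*sqrt(5)}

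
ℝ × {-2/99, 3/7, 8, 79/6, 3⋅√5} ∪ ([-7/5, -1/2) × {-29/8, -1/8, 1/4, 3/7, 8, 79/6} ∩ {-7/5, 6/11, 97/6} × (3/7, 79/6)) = ℝ × {-2/99, 3/7, 8, 79/6, 3⋅√5}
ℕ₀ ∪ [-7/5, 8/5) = [-7/5, 8/5) ∪ ℕ₀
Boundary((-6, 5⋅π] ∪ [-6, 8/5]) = {-6, 5⋅π}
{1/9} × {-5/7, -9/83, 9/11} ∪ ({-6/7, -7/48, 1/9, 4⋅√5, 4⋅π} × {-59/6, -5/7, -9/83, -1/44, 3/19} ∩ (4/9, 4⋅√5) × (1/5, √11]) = {1/9} × {-5/7, -9/83, 9/11}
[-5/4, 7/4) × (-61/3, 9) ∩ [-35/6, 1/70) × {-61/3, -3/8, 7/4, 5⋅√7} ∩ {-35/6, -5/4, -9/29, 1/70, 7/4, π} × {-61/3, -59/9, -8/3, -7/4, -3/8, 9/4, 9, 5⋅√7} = {-5/4, -9/29} × {-3/8}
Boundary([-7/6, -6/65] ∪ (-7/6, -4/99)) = {-7/6, -4/99}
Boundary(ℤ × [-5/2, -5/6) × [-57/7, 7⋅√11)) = ℤ × [-5/2, -5/6] × [-57/7, 7⋅√11]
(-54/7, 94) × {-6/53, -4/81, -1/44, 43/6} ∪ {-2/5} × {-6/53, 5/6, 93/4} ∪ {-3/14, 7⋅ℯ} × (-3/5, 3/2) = ({-2/5} × {-6/53, 5/6, 93/4}) ∪ ({-3/14, 7⋅ℯ} × (-3/5, 3/2)) ∪ ((-54/7, 94) × {-6/53, -4/81, -1/44, 43/6})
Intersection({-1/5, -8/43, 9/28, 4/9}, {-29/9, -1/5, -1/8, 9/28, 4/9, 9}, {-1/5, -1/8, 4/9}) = {-1/5, 4/9}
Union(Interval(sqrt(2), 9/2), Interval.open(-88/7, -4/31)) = Union(Interval.open(-88/7, -4/31), Interval(sqrt(2), 9/2))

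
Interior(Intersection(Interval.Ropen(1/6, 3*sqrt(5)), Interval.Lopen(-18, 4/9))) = Interval.open(1/6, 4/9)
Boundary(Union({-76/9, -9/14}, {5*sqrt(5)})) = {-76/9, -9/14, 5*sqrt(5)}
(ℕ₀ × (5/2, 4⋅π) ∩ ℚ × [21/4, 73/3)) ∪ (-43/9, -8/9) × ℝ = ((-43/9, -8/9) × ℝ) ∪ (ℕ₀ × [21/4, 4⋅π))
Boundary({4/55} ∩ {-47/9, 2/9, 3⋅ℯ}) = ∅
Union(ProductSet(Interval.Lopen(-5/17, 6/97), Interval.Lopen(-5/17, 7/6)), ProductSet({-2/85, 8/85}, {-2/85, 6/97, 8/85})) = Union(ProductSet({-2/85, 8/85}, {-2/85, 6/97, 8/85}), ProductSet(Interval.Lopen(-5/17, 6/97), Interval.Lopen(-5/17, 7/6)))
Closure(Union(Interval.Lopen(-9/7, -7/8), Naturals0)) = Union(Complement(Naturals0, Interval.open(-9/7, -7/8)), Interval(-9/7, -7/8), Naturals0)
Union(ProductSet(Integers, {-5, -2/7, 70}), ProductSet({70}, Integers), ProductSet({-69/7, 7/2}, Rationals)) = Union(ProductSet({70}, Integers), ProductSet({-69/7, 7/2}, Rationals), ProductSet(Integers, {-5, -2/7, 70}))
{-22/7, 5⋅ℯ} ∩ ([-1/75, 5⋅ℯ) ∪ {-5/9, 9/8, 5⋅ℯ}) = {5⋅ℯ}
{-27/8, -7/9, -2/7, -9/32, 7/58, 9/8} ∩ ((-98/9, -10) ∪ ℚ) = {-27/8, -7/9, -2/7, -9/32, 7/58, 9/8}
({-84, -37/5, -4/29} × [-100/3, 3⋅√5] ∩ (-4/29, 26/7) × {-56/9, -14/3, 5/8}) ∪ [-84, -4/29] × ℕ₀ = [-84, -4/29] × ℕ₀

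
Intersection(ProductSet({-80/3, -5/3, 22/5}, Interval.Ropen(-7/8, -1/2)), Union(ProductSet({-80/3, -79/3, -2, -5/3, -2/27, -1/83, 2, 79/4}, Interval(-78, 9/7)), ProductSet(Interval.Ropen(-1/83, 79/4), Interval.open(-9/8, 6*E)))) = ProductSet({-80/3, -5/3, 22/5}, Interval.Ropen(-7/8, -1/2))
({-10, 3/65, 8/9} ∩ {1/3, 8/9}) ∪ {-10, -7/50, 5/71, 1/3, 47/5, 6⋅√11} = {-10, -7/50, 5/71, 1/3, 8/9, 47/5, 6⋅√11}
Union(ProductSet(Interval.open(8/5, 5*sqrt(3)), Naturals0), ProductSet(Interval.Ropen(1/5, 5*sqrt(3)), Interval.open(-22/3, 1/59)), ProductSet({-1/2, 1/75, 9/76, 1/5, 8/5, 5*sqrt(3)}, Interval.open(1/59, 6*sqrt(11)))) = Union(ProductSet({-1/2, 1/75, 9/76, 1/5, 8/5, 5*sqrt(3)}, Interval.open(1/59, 6*sqrt(11))), ProductSet(Interval.Ropen(1/5, 5*sqrt(3)), Interval.open(-22/3, 1/59)), ProductSet(Interval.open(8/5, 5*sqrt(3)), Naturals0))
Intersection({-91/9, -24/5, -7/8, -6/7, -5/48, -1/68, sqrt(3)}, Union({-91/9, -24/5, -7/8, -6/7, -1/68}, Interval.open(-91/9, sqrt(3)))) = {-91/9, -24/5, -7/8, -6/7, -5/48, -1/68}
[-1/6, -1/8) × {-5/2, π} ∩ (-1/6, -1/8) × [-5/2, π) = (-1/6, -1/8) × {-5/2}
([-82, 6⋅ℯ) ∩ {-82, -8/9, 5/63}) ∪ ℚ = ℚ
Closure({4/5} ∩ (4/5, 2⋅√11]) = ∅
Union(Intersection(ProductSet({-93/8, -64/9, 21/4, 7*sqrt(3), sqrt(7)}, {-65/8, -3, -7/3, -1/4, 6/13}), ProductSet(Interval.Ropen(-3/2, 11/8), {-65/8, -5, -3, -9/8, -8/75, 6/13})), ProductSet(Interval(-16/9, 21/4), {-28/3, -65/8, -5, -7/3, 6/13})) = ProductSet(Interval(-16/9, 21/4), {-28/3, -65/8, -5, -7/3, 6/13})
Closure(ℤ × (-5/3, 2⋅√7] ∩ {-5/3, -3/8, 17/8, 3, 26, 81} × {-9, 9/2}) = {3, 26, 81} × {9/2}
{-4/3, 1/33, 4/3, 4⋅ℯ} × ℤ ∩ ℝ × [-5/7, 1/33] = {-4/3, 1/33, 4/3, 4⋅ℯ} × {0}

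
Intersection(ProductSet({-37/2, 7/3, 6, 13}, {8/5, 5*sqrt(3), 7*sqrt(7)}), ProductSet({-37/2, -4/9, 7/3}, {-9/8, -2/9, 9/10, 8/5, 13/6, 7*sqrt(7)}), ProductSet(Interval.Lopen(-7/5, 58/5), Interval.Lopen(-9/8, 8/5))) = ProductSet({7/3}, {8/5})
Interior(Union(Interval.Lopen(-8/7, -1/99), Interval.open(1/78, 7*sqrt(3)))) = Union(Interval.open(-8/7, -1/99), Interval.open(1/78, 7*sqrt(3)))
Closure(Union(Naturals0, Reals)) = Reals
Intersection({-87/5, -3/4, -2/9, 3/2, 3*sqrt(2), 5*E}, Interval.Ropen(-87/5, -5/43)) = {-87/5, -3/4, -2/9}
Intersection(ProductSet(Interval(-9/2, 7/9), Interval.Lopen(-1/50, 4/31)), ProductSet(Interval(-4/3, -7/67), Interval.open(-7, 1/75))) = ProductSet(Interval(-4/3, -7/67), Interval.open(-1/50, 1/75))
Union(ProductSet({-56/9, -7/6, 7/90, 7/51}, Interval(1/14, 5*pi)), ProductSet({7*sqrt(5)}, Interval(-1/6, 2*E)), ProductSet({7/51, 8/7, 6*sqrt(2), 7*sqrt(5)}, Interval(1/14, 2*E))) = Union(ProductSet({7*sqrt(5)}, Interval(-1/6, 2*E)), ProductSet({-56/9, -7/6, 7/90, 7/51}, Interval(1/14, 5*pi)), ProductSet({7/51, 8/7, 6*sqrt(2), 7*sqrt(5)}, Interval(1/14, 2*E)))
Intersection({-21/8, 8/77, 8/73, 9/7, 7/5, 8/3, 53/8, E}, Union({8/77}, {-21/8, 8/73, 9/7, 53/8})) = {-21/8, 8/77, 8/73, 9/7, 53/8}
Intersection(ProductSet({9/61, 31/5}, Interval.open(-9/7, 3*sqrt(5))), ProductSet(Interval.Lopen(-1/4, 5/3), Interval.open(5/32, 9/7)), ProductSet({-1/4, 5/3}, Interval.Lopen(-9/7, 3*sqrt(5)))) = EmptySet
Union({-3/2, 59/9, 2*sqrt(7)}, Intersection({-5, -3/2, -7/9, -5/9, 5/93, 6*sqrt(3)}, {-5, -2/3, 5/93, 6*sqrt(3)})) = {-5, -3/2, 5/93, 59/9, 6*sqrt(3), 2*sqrt(7)}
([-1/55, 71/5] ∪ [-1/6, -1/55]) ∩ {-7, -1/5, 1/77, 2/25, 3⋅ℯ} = {1/77, 2/25, 3⋅ℯ}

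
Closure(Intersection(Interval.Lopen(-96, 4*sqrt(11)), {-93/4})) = {-93/4}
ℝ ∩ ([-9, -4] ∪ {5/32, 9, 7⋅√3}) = [-9, -4] ∪ {5/32, 9, 7⋅√3}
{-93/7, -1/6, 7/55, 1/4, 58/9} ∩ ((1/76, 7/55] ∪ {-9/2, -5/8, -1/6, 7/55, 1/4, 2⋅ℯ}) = {-1/6, 7/55, 1/4}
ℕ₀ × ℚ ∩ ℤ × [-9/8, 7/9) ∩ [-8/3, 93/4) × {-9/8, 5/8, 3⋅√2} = {0, 1, …, 23} × {-9/8, 5/8}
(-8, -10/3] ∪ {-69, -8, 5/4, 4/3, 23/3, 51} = {-69, 5/4, 4/3, 23/3, 51} ∪ [-8, -10/3]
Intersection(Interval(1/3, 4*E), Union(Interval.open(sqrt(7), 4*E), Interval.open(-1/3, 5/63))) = Interval.open(sqrt(7), 4*E)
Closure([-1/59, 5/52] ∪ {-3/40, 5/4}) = {-3/40, 5/4} ∪ [-1/59, 5/52]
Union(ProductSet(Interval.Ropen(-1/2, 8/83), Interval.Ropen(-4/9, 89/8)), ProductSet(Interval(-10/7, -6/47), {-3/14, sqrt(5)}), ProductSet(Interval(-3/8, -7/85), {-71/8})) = Union(ProductSet(Interval(-10/7, -6/47), {-3/14, sqrt(5)}), ProductSet(Interval.Ropen(-1/2, 8/83), Interval.Ropen(-4/9, 89/8)), ProductSet(Interval(-3/8, -7/85), {-71/8}))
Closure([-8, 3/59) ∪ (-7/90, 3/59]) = [-8, 3/59]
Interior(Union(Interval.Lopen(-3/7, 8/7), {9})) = Interval.open(-3/7, 8/7)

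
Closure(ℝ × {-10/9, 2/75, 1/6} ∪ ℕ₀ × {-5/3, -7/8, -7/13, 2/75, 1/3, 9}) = (ℝ × {-10/9, 2/75, 1/6}) ∪ (ℕ₀ × {-5/3, -7/8, -7/13, 2/75, 1/3, 9})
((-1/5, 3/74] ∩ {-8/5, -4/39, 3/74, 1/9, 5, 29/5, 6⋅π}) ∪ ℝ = ℝ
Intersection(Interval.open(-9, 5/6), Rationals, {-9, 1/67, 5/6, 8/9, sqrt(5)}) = {1/67}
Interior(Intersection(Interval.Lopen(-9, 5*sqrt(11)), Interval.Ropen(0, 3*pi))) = Interval.open(0, 3*pi)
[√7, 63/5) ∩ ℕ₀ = {3, 4, …, 12}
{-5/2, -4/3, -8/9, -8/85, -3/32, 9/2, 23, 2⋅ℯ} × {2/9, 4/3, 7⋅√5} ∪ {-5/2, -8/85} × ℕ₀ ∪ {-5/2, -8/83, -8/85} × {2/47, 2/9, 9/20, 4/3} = ({-5/2, -8/85} × ℕ₀) ∪ ({-5/2, -8/83, -8/85} × {2/47, 2/9, 9/20, 4/3}) ∪ ({-5/2, -4/3, -8/9, -8/85, -3/32, 9/2, 23, 2⋅ℯ} × {2/9, 4/3, 7⋅√5})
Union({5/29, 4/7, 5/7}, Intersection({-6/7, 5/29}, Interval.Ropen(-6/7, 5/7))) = {-6/7, 5/29, 4/7, 5/7}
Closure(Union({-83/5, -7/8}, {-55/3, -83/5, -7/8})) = {-55/3, -83/5, -7/8}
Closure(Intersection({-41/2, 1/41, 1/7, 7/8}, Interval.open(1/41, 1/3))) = {1/7}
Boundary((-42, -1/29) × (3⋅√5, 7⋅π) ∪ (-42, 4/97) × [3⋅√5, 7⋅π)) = ({-42, 4/97} × [3⋅√5, 7⋅π]) ∪ ([-42, 4/97] × {3⋅√5, 7⋅π})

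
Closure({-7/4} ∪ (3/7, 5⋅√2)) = {-7/4} ∪ [3/7, 5⋅√2]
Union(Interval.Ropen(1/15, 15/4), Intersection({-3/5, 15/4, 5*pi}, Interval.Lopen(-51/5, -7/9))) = Interval.Ropen(1/15, 15/4)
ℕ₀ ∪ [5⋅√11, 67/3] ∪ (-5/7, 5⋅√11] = (-5/7, 67/3] ∪ ℕ₀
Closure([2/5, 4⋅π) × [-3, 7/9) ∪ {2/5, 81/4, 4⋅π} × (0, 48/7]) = ({2/5, 4⋅π} × [-3, 7/9]) ∪ ([2/5, 4⋅π] × {-3, 7/9}) ∪ ({2/5, 81/4, 4⋅π} × [0, 48/7]) ∪ ([2/5, 4⋅π) × [-3, 7/9))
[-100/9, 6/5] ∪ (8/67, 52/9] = [-100/9, 52/9]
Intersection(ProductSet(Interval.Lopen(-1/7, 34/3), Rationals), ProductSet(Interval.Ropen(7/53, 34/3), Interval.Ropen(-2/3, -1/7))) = ProductSet(Interval.Ropen(7/53, 34/3), Intersection(Interval.Ropen(-2/3, -1/7), Rationals))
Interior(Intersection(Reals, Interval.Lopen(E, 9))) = Interval.open(E, 9)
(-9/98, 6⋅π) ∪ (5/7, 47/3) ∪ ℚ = ℚ ∪ [-9/98, 6⋅π)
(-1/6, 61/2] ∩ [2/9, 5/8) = [2/9, 5/8)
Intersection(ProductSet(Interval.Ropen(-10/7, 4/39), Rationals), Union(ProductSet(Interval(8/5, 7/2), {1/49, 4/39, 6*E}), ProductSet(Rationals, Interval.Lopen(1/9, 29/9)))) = ProductSet(Intersection(Interval.Ropen(-10/7, 4/39), Rationals), Intersection(Interval.Lopen(1/9, 29/9), Rationals))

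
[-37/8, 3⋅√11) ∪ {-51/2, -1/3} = {-51/2} ∪ [-37/8, 3⋅√11)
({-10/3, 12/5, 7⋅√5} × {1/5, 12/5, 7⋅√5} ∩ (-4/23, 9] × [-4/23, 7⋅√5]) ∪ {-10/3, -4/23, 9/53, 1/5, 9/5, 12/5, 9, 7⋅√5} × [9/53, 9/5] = ({12/5} × {1/5, 12/5, 7⋅√5}) ∪ ({-10/3, -4/23, 9/53, 1/5, 9/5, 12/5, 9, 7⋅√5} × [9/53, 9/5])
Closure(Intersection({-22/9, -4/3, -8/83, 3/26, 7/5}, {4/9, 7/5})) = {7/5}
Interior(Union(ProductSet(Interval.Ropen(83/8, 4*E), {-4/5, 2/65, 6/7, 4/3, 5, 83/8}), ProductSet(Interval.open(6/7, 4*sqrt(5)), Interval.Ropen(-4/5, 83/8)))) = ProductSet(Interval.open(6/7, 4*sqrt(5)), Interval.open(-4/5, 83/8))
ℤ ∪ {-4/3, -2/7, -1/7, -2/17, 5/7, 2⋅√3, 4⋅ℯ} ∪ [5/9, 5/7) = ℤ ∪ {-4/3, -2/7, -1/7, -2/17, 2⋅√3, 4⋅ℯ} ∪ [5/9, 5/7]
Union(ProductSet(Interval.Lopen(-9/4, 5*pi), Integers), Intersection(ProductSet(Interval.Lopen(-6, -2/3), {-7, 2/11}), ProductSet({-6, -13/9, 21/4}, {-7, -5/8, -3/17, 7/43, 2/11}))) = Union(ProductSet({-13/9}, {-7, 2/11}), ProductSet(Interval.Lopen(-9/4, 5*pi), Integers))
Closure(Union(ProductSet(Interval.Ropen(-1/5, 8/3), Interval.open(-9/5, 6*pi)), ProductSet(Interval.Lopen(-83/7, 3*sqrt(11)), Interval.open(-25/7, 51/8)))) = Union(ProductSet({-83/7, 3*sqrt(11)}, Interval(-25/7, 51/8)), ProductSet({-1/5, 8/3}, Interval(51/8, 6*pi)), ProductSet(Interval(-83/7, 3*sqrt(11)), {-25/7}), ProductSet(Interval.Lopen(-83/7, 3*sqrt(11)), Interval.open(-25/7, 51/8)), ProductSet(Interval(-1/5, 8/3), {6*pi}), ProductSet(Interval.Ropen(-1/5, 8/3), Interval.open(-9/5, 6*pi)), ProductSet(Union(Interval(-83/7, -1/5), Interval(8/3, 3*sqrt(11))), {-25/7, 51/8}))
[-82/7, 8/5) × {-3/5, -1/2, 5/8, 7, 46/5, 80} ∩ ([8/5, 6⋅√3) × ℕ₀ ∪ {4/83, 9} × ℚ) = {4/83} × {-3/5, -1/2, 5/8, 7, 46/5, 80}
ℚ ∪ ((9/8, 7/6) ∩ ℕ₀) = ℚ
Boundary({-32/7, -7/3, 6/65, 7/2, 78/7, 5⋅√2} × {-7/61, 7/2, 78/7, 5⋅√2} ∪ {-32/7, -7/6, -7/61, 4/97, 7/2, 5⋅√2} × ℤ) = ({-32/7, -7/6, -7/61, 4/97, 7/2, 5⋅√2} × ℤ) ∪ ({-32/7, -7/3, 6/65, 7/2, 78/7, 5⋅√2} × {-7/61, 7/2, 78/7, 5⋅√2})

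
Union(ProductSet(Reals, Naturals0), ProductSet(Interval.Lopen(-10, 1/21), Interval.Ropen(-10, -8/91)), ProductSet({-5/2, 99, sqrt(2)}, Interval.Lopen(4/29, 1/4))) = Union(ProductSet({-5/2, 99, sqrt(2)}, Interval.Lopen(4/29, 1/4)), ProductSet(Interval.Lopen(-10, 1/21), Interval.Ropen(-10, -8/91)), ProductSet(Reals, Naturals0))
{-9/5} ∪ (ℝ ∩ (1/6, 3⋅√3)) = {-9/5} ∪ (1/6, 3⋅√3)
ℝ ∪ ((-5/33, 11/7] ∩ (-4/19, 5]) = (-∞, ∞)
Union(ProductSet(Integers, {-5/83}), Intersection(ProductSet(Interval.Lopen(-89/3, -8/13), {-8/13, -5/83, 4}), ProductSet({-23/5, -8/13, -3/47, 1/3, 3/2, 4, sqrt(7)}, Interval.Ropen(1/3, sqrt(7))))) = ProductSet(Integers, {-5/83})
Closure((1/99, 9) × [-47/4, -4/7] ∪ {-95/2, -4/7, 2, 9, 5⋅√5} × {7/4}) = ([1/99, 9] × [-47/4, -4/7]) ∪ ({-95/2, -4/7, 2, 9, 5⋅√5} × {7/4})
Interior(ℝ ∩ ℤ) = ∅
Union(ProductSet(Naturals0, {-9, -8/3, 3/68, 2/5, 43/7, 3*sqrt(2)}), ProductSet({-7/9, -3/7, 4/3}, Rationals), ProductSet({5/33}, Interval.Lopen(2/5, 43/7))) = Union(ProductSet({5/33}, Interval.Lopen(2/5, 43/7)), ProductSet({-7/9, -3/7, 4/3}, Rationals), ProductSet(Naturals0, {-9, -8/3, 3/68, 2/5, 43/7, 3*sqrt(2)}))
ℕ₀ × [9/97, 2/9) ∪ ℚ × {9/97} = (ℚ × {9/97}) ∪ (ℕ₀ × [9/97, 2/9))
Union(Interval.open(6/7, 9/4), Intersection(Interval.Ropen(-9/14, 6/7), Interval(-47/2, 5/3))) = Union(Interval.Ropen(-9/14, 6/7), Interval.open(6/7, 9/4))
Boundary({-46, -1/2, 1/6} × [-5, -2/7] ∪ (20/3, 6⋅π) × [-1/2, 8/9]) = ({-46, -1/2, 1/6} × [-5, -2/7]) ∪ ({20/3, 6⋅π} × [-1/2, 8/9]) ∪ ([20/3, 6⋅π] × {-1/2, 8/9})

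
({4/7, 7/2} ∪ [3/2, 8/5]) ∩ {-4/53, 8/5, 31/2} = {8/5}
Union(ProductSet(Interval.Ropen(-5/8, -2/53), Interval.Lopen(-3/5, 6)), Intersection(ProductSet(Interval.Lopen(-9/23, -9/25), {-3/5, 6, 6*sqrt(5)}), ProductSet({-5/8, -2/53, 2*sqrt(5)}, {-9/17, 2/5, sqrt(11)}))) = ProductSet(Interval.Ropen(-5/8, -2/53), Interval.Lopen(-3/5, 6))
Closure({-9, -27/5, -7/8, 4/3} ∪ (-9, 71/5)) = [-9, 71/5]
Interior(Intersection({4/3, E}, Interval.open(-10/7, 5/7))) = EmptySet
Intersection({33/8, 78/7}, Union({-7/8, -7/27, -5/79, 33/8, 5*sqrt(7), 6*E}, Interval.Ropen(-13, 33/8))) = {33/8}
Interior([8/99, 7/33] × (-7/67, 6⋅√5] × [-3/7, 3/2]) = (8/99, 7/33) × (-7/67, 6⋅√5) × (-3/7, 3/2)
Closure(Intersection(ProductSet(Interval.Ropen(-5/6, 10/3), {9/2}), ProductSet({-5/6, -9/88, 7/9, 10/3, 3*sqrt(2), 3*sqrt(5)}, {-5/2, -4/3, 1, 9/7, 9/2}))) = ProductSet({-5/6, -9/88, 7/9}, {9/2})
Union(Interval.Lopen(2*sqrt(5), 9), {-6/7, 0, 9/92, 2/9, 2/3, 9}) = Union({-6/7, 0, 9/92, 2/9, 2/3}, Interval.Lopen(2*sqrt(5), 9))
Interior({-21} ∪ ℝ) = ℝ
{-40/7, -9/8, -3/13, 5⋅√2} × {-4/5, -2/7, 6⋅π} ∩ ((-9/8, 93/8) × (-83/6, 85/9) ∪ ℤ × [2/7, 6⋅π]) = {-3/13, 5⋅√2} × {-4/5, -2/7}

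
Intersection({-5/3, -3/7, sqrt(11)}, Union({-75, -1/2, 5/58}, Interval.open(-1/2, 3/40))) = {-3/7}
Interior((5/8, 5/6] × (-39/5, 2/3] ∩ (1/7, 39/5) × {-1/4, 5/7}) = ∅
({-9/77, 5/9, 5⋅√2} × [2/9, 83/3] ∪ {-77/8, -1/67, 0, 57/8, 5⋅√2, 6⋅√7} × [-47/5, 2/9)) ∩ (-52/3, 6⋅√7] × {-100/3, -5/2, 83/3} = ({-9/77, 5/9, 5⋅√2} × {83/3}) ∪ ({-77/8, -1/67, 0, 57/8, 5⋅√2, 6⋅√7} × {-5/2})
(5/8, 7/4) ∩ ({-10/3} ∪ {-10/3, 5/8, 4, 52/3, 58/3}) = ∅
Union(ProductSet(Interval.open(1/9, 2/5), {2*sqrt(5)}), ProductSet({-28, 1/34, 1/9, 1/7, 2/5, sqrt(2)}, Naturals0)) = Union(ProductSet({-28, 1/34, 1/9, 1/7, 2/5, sqrt(2)}, Naturals0), ProductSet(Interval.open(1/9, 2/5), {2*sqrt(5)}))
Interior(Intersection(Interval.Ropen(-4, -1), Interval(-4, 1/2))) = Interval.open(-4, -1)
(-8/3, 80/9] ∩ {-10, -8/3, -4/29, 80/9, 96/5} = {-4/29, 80/9}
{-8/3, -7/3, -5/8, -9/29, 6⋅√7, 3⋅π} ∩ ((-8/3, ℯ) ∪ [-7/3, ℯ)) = {-7/3, -5/8, -9/29}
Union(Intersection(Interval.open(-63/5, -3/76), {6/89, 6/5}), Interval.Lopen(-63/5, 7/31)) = Interval.Lopen(-63/5, 7/31)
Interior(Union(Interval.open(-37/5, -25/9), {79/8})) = Interval.open(-37/5, -25/9)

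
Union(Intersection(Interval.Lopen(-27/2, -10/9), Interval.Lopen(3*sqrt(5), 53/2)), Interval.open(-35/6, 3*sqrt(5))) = Interval.open(-35/6, 3*sqrt(5))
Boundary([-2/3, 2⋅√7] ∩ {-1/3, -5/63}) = {-1/3, -5/63}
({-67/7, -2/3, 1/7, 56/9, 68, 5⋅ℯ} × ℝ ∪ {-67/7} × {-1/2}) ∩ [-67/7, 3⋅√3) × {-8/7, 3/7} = {-67/7, -2/3, 1/7} × {-8/7, 3/7}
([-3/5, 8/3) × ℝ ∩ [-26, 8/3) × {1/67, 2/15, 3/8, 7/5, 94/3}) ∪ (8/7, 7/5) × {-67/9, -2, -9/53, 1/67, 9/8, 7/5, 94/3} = ([-3/5, 8/3) × {1/67, 2/15, 3/8, 7/5, 94/3}) ∪ ((8/7, 7/5) × {-67/9, -2, -9/53, 1/67, 9/8, 7/5, 94/3})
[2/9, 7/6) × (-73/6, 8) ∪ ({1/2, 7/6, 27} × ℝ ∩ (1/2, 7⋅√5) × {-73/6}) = ({7/6} × {-73/6}) ∪ ([2/9, 7/6) × (-73/6, 8))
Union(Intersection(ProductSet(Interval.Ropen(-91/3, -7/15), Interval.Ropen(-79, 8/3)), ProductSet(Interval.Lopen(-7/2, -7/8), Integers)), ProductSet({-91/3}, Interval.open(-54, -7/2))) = Union(ProductSet({-91/3}, Interval.open(-54, -7/2)), ProductSet(Interval.Lopen(-7/2, -7/8), Range(-79, 3, 1)))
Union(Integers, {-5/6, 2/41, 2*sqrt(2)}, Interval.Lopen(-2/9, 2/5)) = Union({-5/6, 2*sqrt(2)}, Integers, Interval.Lopen(-2/9, 2/5))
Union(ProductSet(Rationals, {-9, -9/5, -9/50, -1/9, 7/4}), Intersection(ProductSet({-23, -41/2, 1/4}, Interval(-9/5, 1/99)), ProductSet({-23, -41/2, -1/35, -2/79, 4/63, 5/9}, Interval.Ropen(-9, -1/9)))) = Union(ProductSet({-23, -41/2}, Interval.Ropen(-9/5, -1/9)), ProductSet(Rationals, {-9, -9/5, -9/50, -1/9, 7/4}))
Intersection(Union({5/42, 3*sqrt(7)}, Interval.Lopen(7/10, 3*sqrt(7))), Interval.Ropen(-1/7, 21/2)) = Union({5/42}, Interval.Lopen(7/10, 3*sqrt(7)))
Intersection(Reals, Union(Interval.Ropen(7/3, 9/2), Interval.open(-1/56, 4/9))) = Union(Interval.open(-1/56, 4/9), Interval.Ropen(7/3, 9/2))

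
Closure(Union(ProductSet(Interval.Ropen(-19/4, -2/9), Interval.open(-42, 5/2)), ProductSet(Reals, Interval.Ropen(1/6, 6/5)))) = Union(ProductSet({-19/4, -2/9}, Union(Interval(-42, 1/6), Interval(6/5, 5/2))), ProductSet(Interval(-19/4, -2/9), {-42, 5/2}), ProductSet(Interval.Ropen(-19/4, -2/9), Interval.open(-42, 5/2)), ProductSet(Reals, Interval.Ropen(1/6, 6/5)), ProductSet(Union(Interval(-oo, -19/4), Interval(-2/9, oo)), {1/6, 6/5}))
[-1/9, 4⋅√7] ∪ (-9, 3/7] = (-9, 4⋅√7]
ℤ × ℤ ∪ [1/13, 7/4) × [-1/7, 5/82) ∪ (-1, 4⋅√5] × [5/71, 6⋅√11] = (ℤ × ℤ) ∪ ([1/13, 7/4) × [-1/7, 5/82)) ∪ ((-1, 4⋅√5] × [5/71, 6⋅√11])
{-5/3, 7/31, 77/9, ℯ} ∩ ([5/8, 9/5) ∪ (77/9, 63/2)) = ∅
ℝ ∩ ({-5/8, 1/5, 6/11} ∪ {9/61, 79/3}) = {-5/8, 9/61, 1/5, 6/11, 79/3}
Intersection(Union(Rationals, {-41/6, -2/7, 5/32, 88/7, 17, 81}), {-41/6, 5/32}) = {-41/6, 5/32}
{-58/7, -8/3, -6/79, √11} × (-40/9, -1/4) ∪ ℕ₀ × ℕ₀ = (ℕ₀ × ℕ₀) ∪ ({-58/7, -8/3, -6/79, √11} × (-40/9, -1/4))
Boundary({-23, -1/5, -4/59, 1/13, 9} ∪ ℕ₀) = {-23, -1/5, -4/59, 1/13} ∪ ℕ₀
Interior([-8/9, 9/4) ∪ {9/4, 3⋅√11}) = (-8/9, 9/4)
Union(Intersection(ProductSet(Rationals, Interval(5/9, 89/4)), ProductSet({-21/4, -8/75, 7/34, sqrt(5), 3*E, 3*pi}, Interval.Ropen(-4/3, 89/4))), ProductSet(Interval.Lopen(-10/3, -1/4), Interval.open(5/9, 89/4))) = Union(ProductSet({-21/4, -8/75, 7/34}, Interval.Ropen(5/9, 89/4)), ProductSet(Interval.Lopen(-10/3, -1/4), Interval.open(5/9, 89/4)))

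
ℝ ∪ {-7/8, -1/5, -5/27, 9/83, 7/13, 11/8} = ℝ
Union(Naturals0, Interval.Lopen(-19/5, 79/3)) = Union(Interval.Lopen(-19/5, 79/3), Naturals0)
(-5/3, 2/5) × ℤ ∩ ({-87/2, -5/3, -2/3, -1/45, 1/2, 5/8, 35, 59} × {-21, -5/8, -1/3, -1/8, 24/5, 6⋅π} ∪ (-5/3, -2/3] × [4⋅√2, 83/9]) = ({-2/3, -1/45} × {-21}) ∪ ((-5/3, -2/3] × {6, 7, 8, 9})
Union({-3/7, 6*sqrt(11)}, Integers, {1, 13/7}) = Union({-3/7, 13/7, 6*sqrt(11)}, Integers)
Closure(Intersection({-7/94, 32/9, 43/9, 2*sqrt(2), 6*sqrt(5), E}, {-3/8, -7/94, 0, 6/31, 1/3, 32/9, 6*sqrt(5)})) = {-7/94, 32/9, 6*sqrt(5)}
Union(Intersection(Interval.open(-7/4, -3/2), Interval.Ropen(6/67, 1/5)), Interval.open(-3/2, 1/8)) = Interval.open(-3/2, 1/8)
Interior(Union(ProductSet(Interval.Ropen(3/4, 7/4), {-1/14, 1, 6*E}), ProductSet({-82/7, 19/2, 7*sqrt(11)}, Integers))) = EmptySet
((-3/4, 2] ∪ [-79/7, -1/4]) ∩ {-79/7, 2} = {-79/7, 2}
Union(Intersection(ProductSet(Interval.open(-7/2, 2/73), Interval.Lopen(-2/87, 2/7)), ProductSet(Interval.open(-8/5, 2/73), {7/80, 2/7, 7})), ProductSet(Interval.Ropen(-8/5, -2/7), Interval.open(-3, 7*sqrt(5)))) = Union(ProductSet(Interval.Ropen(-8/5, -2/7), Interval.open(-3, 7*sqrt(5))), ProductSet(Interval.open(-8/5, 2/73), {7/80, 2/7}))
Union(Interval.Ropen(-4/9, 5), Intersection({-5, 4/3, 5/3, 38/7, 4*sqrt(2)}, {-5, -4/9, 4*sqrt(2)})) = Union({-5, 4*sqrt(2)}, Interval.Ropen(-4/9, 5))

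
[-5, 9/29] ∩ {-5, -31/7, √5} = {-5, -31/7}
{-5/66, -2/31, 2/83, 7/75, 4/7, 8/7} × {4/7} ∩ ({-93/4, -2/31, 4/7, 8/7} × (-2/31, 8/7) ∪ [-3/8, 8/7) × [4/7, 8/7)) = {-5/66, -2/31, 2/83, 7/75, 4/7, 8/7} × {4/7}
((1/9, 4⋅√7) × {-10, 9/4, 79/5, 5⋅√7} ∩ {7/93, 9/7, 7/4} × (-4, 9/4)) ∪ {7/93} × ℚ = {7/93} × ℚ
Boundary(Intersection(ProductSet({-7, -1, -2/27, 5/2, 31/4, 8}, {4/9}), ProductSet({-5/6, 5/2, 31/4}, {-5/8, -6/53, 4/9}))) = ProductSet({5/2, 31/4}, {4/9})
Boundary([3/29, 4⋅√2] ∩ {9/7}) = {9/7}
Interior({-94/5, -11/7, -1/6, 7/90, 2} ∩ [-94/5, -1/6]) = ∅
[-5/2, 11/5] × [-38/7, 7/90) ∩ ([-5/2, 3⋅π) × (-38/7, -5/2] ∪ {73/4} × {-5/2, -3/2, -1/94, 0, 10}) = [-5/2, 11/5] × (-38/7, -5/2]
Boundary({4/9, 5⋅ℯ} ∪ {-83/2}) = {-83/2, 4/9, 5⋅ℯ}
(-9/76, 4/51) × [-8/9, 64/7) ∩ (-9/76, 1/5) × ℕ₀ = (-9/76, 4/51) × {0, 1, …, 9}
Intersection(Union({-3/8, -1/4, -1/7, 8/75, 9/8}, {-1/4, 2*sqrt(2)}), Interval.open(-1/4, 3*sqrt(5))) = {-1/7, 8/75, 9/8, 2*sqrt(2)}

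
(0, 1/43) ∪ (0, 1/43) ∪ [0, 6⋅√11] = [0, 6⋅√11]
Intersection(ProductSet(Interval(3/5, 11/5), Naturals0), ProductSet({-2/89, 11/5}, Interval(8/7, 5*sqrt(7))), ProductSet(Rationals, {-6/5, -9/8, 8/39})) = EmptySet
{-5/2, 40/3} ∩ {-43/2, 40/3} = {40/3}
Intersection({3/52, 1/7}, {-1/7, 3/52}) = {3/52}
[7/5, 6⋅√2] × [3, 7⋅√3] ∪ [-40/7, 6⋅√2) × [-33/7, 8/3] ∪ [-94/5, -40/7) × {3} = ([-94/5, -40/7) × {3}) ∪ ([-40/7, 6⋅√2) × [-33/7, 8/3]) ∪ ([7/5, 6⋅√2] × [3, 7⋅√3])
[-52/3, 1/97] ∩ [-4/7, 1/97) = [-4/7, 1/97)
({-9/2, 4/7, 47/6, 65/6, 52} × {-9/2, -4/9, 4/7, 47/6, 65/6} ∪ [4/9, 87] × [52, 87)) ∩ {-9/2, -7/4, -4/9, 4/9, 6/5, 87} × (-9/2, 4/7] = {-9/2} × {-4/9, 4/7}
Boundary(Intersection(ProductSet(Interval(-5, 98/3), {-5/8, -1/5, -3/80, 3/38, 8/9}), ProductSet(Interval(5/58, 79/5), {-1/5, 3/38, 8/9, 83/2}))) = ProductSet(Interval(5/58, 79/5), {-1/5, 3/38, 8/9})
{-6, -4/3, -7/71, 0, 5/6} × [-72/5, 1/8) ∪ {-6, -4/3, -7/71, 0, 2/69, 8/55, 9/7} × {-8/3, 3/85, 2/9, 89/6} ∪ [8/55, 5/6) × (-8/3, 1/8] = ([8/55, 5/6) × (-8/3, 1/8]) ∪ ({-6, -4/3, -7/71, 0, 5/6} × [-72/5, 1/8)) ∪ ({-6, -4/3, -7/71, 0, 2/69, 8/55, 9/7} × {-8/3, 3/85, 2/9, 89/6})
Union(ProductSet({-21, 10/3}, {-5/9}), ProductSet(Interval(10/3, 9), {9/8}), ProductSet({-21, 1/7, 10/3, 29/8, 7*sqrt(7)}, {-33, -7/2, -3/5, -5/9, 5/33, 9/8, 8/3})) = Union(ProductSet({-21, 1/7, 10/3, 29/8, 7*sqrt(7)}, {-33, -7/2, -3/5, -5/9, 5/33, 9/8, 8/3}), ProductSet(Interval(10/3, 9), {9/8}))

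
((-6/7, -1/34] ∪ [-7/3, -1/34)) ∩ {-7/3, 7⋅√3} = {-7/3}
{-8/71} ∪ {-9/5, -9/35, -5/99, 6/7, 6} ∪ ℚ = ℚ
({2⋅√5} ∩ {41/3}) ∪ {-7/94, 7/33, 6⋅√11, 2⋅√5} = {-7/94, 7/33, 6⋅√11, 2⋅√5}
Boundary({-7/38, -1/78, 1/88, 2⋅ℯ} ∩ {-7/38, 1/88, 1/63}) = {-7/38, 1/88}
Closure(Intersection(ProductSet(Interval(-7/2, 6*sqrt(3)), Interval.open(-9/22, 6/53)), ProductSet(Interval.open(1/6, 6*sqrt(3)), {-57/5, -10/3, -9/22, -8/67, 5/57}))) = ProductSet(Interval(1/6, 6*sqrt(3)), {-8/67, 5/57})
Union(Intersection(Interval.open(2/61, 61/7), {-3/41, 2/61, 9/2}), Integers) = Union({9/2}, Integers)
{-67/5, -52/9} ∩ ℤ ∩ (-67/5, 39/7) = ∅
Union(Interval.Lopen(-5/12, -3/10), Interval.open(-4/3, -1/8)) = Interval.open(-4/3, -1/8)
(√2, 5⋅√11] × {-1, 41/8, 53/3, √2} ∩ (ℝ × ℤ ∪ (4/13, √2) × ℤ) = (√2, 5⋅√11] × {-1}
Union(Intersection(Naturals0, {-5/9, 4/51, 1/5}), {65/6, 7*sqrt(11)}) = {65/6, 7*sqrt(11)}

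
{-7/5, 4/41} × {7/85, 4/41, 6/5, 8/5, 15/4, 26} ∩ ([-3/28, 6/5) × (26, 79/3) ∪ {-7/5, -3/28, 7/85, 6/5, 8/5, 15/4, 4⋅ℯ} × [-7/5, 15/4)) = {-7/5} × {7/85, 4/41, 6/5, 8/5}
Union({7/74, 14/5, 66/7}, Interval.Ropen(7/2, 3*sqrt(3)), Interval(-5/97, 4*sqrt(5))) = Union({66/7}, Interval(-5/97, 4*sqrt(5)))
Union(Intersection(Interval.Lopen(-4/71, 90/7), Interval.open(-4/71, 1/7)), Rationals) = Union(Interval(-4/71, 1/7), Rationals)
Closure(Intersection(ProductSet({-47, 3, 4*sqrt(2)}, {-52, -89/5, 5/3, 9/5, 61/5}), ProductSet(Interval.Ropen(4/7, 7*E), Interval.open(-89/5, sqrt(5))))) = ProductSet({3, 4*sqrt(2)}, {5/3, 9/5})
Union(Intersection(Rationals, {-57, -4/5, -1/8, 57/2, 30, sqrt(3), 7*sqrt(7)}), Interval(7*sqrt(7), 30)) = Union({-57, -4/5, -1/8}, Interval(7*sqrt(7), 30))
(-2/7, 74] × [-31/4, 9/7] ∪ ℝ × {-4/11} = (ℝ × {-4/11}) ∪ ((-2/7, 74] × [-31/4, 9/7])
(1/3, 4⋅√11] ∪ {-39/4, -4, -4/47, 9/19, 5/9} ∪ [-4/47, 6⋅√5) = {-39/4, -4} ∪ [-4/47, 6⋅√5)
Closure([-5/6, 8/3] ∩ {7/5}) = {7/5}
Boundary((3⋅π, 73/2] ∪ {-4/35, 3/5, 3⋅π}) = {-4/35, 3/5, 73/2, 3⋅π}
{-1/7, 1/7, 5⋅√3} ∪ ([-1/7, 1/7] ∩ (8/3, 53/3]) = {-1/7, 1/7, 5⋅√3}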